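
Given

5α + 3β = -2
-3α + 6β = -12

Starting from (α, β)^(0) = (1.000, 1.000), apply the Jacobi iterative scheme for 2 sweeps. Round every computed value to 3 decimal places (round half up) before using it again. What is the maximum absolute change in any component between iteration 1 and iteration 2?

Iteration 1:
  α = (-2 - (3)·1.000) / (5) = -1.000
  β = (-12 - (-3)·1.000) / (6) = -1.500
Iteration 2:
  α = (-2 - (3)·-1.500) / (5) = 0.500
  β = (-12 - (-3)·-1.000) / (6) = -2.500
Change: (1.500, -1.000) → max |·| = 1.500

1.500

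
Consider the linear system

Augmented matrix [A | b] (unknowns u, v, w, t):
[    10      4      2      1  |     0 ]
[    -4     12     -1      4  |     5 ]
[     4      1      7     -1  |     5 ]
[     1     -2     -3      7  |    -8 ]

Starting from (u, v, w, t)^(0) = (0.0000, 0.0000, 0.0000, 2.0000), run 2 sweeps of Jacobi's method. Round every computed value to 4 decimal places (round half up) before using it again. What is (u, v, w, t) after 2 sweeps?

(0.0143, 0.8143, 0.7010, -0.7571)

Iteration 1:
  u = (0 - (4)·0.0000 - (2)·0.0000 - (1)·2.0000) / (10) = -0.2000
  v = (5 - (-4)·0.0000 - (-1)·0.0000 - (4)·2.0000) / (12) = -0.2500
  w = (5 - (4)·0.0000 - (1)·0.0000 - (-1)·2.0000) / (7) = 1.0000
  t = (-8 - (1)·0.0000 - (-2)·0.0000 - (-3)·0.0000) / (7) = -1.1429
Iteration 2:
  u = (0 - (4)·-0.2500 - (2)·1.0000 - (1)·-1.1429) / (10) = 0.0143
  v = (5 - (-4)·-0.2000 - (-1)·1.0000 - (4)·-1.1429) / (12) = 0.8143
  w = (5 - (4)·-0.2000 - (1)·-0.2500 - (-1)·-1.1429) / (7) = 0.7010
  t = (-8 - (1)·-0.2000 - (-2)·-0.2500 - (-3)·1.0000) / (7) = -0.7571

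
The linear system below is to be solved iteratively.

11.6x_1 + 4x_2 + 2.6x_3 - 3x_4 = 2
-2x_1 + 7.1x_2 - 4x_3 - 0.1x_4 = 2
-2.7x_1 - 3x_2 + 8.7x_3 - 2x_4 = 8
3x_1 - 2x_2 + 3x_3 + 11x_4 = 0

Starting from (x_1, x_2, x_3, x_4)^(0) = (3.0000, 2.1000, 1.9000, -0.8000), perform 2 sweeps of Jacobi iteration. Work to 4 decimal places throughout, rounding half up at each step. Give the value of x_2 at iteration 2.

Iteration 1:
  x_1 = (2 - (4)·2.1000 - (2.6)·1.9000 - (-3)·-0.8000) / (11.6) = -1.1845
  x_2 = (2 - (-2)·3.0000 - (-4)·1.9000 - (-0.1)·-0.8000) / (7.1) = 2.1859
  x_3 = (8 - (-2.7)·3.0000 - (-3)·2.1000 - (-2)·-0.8000) / (8.7) = 2.3908
  x_4 = (0 - (3)·3.0000 - (-2)·2.1000 - (3)·1.9000) / (11) = -0.9545
Iteration 2:
  x_1 = (2 - (4)·2.1859 - (2.6)·2.3908 - (-3)·-0.9545) / (11.6) = -1.3641
  x_2 = (2 - (-2)·-1.1845 - (-4)·2.3908 - (-0.1)·-0.9545) / (7.1) = 1.2815
  x_3 = (8 - (-2.7)·-1.1845 - (-3)·2.1859 - (-2)·-0.9545) / (8.7) = 1.0863
  x_4 = (0 - (3)·-1.1845 - (-2)·2.1859 - (3)·2.3908) / (11) = 0.0684

1.2815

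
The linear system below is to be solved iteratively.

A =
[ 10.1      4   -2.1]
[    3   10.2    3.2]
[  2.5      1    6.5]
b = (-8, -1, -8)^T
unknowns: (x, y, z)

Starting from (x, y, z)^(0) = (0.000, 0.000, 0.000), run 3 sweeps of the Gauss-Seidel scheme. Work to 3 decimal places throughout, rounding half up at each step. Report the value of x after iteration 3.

-1.181

Iteration 1:
  x = (-8 - (4)·0.000 - (-2.1)·0.000) / (10.1) = -0.792
  y = (-1 - (3)·-0.792 - (3.2)·0.000) / (10.2) = 0.135
  z = (-8 - (2.5)·-0.792 - (1)·0.135) / (6.5) = -0.947
Iteration 2:
  x = (-8 - (4)·0.135 - (-2.1)·-0.947) / (10.1) = -1.042
  y = (-1 - (3)·-1.042 - (3.2)·-0.947) / (10.2) = 0.506
  z = (-8 - (2.5)·-1.042 - (1)·0.506) / (6.5) = -0.908
Iteration 3:
  x = (-8 - (4)·0.506 - (-2.1)·-0.908) / (10.1) = -1.181
  y = (-1 - (3)·-1.181 - (3.2)·-0.908) / (10.2) = 0.534
  z = (-8 - (2.5)·-1.181 - (1)·0.534) / (6.5) = -0.859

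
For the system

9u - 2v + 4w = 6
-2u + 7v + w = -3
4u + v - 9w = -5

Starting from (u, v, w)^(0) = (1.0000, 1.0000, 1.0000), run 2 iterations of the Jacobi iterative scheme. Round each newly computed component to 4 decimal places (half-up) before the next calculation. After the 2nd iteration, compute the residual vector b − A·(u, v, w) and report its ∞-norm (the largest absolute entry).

1.5144

Iteration 1:
  u = (6 - (-2)·1.0000 - (4)·1.0000) / (9) = 0.4444
  v = (-3 - (-2)·1.0000 - (1)·1.0000) / (7) = -0.2857
  w = (-5 - (4)·1.0000 - (1)·1.0000) / (-9) = 1.1111
Iteration 2:
  u = (6 - (-2)·-0.2857 - (4)·1.1111) / (9) = 0.1094
  v = (-3 - (-2)·0.4444 - (1)·1.1111) / (7) = -0.4603
  w = (-5 - (4)·0.4444 - (1)·-0.2857) / (-9) = 0.7213
Residual b − A·x = (1.2096, -0.2804, 1.5144); ∞-norm = 1.5144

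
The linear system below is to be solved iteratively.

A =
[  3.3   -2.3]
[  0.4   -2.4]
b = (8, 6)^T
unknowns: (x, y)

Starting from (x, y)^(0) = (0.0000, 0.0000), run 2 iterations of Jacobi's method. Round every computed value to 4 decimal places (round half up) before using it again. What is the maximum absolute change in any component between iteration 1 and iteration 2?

1.7424

Iteration 1:
  x = (8 - (-2.3)·0.0000) / (3.3) = 2.4242
  y = (6 - (0.4)·0.0000) / (-2.4) = -2.5000
Iteration 2:
  x = (8 - (-2.3)·-2.5000) / (3.3) = 0.6818
  y = (6 - (0.4)·2.4242) / (-2.4) = -2.0960
Change: (-1.7424, 0.4040) → max |·| = 1.7424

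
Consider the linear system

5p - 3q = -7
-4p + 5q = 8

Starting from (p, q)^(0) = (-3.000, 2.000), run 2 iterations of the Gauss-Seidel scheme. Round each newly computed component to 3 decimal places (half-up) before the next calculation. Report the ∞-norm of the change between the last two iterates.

Iteration 1:
  p = (-7 - (-3)·2.000) / (5) = -0.200
  q = (8 - (-4)·-0.200) / (5) = 1.440
Iteration 2:
  p = (-7 - (-3)·1.440) / (5) = -0.536
  q = (8 - (-4)·-0.536) / (5) = 1.171
Change: (-0.336, -0.269) → max |·| = 0.336

0.336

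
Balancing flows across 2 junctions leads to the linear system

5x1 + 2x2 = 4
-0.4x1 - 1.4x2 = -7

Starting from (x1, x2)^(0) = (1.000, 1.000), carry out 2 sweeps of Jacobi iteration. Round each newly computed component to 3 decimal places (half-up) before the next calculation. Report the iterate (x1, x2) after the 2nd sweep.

(-1.086, 4.886)

Iteration 1:
  x1 = (4 - (2)·1.000) / (5) = 0.400
  x2 = (-7 - (-0.4)·1.000) / (-1.4) = 4.714
Iteration 2:
  x1 = (4 - (2)·4.714) / (5) = -1.086
  x2 = (-7 - (-0.4)·0.400) / (-1.4) = 4.886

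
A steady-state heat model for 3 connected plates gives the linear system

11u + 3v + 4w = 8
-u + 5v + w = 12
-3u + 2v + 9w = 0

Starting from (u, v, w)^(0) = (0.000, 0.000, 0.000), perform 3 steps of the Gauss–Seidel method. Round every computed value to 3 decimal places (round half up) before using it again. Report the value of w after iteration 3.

Iteration 1:
  u = (8 - (3)·0.000 - (4)·0.000) / (11) = 0.727
  v = (12 - (-1)·0.727 - (1)·0.000) / (5) = 2.545
  w = (0 - (-3)·0.727 - (2)·2.545) / (9) = -0.323
Iteration 2:
  u = (8 - (3)·2.545 - (4)·-0.323) / (11) = 0.151
  v = (12 - (-1)·0.151 - (1)·-0.323) / (5) = 2.495
  w = (0 - (-3)·0.151 - (2)·2.495) / (9) = -0.504
Iteration 3:
  u = (8 - (3)·2.495 - (4)·-0.504) / (11) = 0.230
  v = (12 - (-1)·0.230 - (1)·-0.504) / (5) = 2.547
  w = (0 - (-3)·0.230 - (2)·2.547) / (9) = -0.489

-0.489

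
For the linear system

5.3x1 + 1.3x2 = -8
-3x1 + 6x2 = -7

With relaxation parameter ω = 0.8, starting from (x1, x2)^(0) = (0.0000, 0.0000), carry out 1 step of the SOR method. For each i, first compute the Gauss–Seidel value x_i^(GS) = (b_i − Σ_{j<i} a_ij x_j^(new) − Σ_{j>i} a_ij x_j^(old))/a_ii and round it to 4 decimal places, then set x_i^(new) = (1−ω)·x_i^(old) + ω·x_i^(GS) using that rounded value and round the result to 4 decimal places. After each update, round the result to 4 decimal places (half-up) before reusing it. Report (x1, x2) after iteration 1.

Iteration 1:
  x1: GS value = (-8 - (1.3)·0.0000) / (5.3) = -1.5094;  x1 ← (1−ω)·0.0000 + ω·-1.5094 = -1.2075
  x2: GS value = (-7 - (-3)·-1.2075) / (6) = -1.7704;  x2 ← (1−ω)·0.0000 + ω·-1.7704 = -1.4163

(-1.2075, -1.4163)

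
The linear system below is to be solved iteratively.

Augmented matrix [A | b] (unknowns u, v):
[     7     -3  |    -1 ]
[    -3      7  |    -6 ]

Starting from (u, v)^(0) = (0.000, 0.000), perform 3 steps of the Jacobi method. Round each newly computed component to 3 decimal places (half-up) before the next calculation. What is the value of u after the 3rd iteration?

-0.536

Iteration 1:
  u = (-1 - (-3)·0.000) / (7) = -0.143
  v = (-6 - (-3)·0.000) / (7) = -0.857
Iteration 2:
  u = (-1 - (-3)·-0.857) / (7) = -0.510
  v = (-6 - (-3)·-0.143) / (7) = -0.918
Iteration 3:
  u = (-1 - (-3)·-0.918) / (7) = -0.536
  v = (-6 - (-3)·-0.510) / (7) = -1.076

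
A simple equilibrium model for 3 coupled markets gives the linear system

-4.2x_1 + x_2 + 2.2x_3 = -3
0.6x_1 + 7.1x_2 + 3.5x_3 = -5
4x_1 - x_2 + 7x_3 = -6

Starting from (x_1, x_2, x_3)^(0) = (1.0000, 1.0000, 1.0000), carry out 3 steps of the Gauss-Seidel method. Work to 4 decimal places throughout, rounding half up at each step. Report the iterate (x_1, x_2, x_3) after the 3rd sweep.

(0.5287, -0.5121, -1.2324)

Iteration 1:
  x_1 = (-3 - (1)·1.0000 - (2.2)·1.0000) / (-4.2) = 1.4762
  x_2 = (-5 - (0.6)·1.4762 - (3.5)·1.0000) / (7.1) = -1.3219
  x_3 = (-6 - (4)·1.4762 - (-1)·-1.3219) / (7) = -1.8895
Iteration 2:
  x_1 = (-3 - (1)·-1.3219 - (2.2)·-1.8895) / (-4.2) = -0.5902
  x_2 = (-5 - (0.6)·-0.5902 - (3.5)·-1.8895) / (7.1) = 0.2771
  x_3 = (-6 - (4)·-0.5902 - (-1)·0.2771) / (7) = -0.4803
Iteration 3:
  x_1 = (-3 - (1)·0.2771 - (2.2)·-0.4803) / (-4.2) = 0.5287
  x_2 = (-5 - (0.6)·0.5287 - (3.5)·-0.4803) / (7.1) = -0.5121
  x_3 = (-6 - (4)·0.5287 - (-1)·-0.5121) / (7) = -1.2324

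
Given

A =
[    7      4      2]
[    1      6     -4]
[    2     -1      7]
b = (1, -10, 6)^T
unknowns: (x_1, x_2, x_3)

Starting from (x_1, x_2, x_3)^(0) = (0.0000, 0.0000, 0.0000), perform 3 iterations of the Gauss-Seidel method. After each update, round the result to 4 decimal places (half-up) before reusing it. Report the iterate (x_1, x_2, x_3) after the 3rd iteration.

Iteration 1:
  x_1 = (1 - (4)·0.0000 - (2)·0.0000) / (7) = 0.1429
  x_2 = (-10 - (1)·0.1429 - (-4)·0.0000) / (6) = -1.6905
  x_3 = (6 - (2)·0.1429 - (-1)·-1.6905) / (7) = 0.5748
Iteration 2:
  x_1 = (1 - (4)·-1.6905 - (2)·0.5748) / (7) = 0.9446
  x_2 = (-10 - (1)·0.9446 - (-4)·0.5748) / (6) = -1.4409
  x_3 = (6 - (2)·0.9446 - (-1)·-1.4409) / (7) = 0.3814
Iteration 3:
  x_1 = (1 - (4)·-1.4409 - (2)·0.3814) / (7) = 0.8573
  x_2 = (-10 - (1)·0.8573 - (-4)·0.3814) / (6) = -1.5553
  x_3 = (6 - (2)·0.8573 - (-1)·-1.5553) / (7) = 0.3900

(0.8573, -1.5553, 0.3900)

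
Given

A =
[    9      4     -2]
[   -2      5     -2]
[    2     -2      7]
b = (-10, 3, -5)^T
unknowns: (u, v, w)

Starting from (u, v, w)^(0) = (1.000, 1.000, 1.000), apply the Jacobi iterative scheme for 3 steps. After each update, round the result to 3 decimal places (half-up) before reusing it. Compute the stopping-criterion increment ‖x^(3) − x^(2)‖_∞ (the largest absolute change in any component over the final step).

Iteration 1:
  u = (-10 - (4)·1.000 - (-2)·1.000) / (9) = -1.333
  v = (3 - (-2)·1.000 - (-2)·1.000) / (5) = 1.400
  w = (-5 - (2)·1.000 - (-2)·1.000) / (7) = -0.714
Iteration 2:
  u = (-10 - (4)·1.400 - (-2)·-0.714) / (9) = -1.892
  v = (3 - (-2)·-1.333 - (-2)·-0.714) / (5) = -0.219
  w = (-5 - (2)·-1.333 - (-2)·1.400) / (7) = 0.067
Iteration 3:
  u = (-10 - (4)·-0.219 - (-2)·0.067) / (9) = -0.999
  v = (3 - (-2)·-1.892 - (-2)·0.067) / (5) = -0.130
  w = (-5 - (2)·-1.892 - (-2)·-0.219) / (7) = -0.236
Change: (0.893, 0.089, -0.303) → max |·| = 0.893

0.893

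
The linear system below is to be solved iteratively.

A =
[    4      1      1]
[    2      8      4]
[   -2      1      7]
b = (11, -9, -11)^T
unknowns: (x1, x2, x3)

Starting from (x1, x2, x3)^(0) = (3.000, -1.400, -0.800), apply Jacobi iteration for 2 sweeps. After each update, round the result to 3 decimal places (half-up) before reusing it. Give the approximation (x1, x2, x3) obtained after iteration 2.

(3.247, -1.693, -0.418)

Iteration 1:
  x1 = (11 - (1)·-1.400 - (1)·-0.800) / (4) = 3.300
  x2 = (-9 - (2)·3.000 - (4)·-0.800) / (8) = -1.475
  x3 = (-11 - (-2)·3.000 - (1)·-1.400) / (7) = -0.514
Iteration 2:
  x1 = (11 - (1)·-1.475 - (1)·-0.514) / (4) = 3.247
  x2 = (-9 - (2)·3.300 - (4)·-0.514) / (8) = -1.693
  x3 = (-11 - (-2)·3.300 - (1)·-1.475) / (7) = -0.418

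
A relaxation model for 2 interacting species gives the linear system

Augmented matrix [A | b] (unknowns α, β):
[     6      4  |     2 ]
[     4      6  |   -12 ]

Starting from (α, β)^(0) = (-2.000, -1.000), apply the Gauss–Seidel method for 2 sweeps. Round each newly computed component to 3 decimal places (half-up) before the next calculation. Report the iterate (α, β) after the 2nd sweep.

(2.111, -3.407)

Iteration 1:
  α = (2 - (4)·-1.000) / (6) = 1.000
  β = (-12 - (4)·1.000) / (6) = -2.667
Iteration 2:
  α = (2 - (4)·-2.667) / (6) = 2.111
  β = (-12 - (4)·2.111) / (6) = -3.407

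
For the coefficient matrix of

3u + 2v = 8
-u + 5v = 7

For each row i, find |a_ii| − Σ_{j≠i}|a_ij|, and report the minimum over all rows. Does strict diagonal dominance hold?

row 1: |3| − (2) = 1
row 2: |5| − (1) = 4
minimum over rows = 1 → strictly diagonally dominant (convergence guaranteed)

1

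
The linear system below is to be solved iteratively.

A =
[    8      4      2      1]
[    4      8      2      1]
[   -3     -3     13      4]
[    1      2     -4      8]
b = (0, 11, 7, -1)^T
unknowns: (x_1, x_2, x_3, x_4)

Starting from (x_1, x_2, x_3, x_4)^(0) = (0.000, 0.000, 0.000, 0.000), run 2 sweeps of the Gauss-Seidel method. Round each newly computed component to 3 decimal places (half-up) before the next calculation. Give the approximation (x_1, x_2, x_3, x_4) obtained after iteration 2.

(-0.896, 1.614, 0.717, -0.058)

Iteration 1:
  x_1 = (0 - (4)·0.000 - (2)·0.000 - (1)·0.000) / (8) = 0.000
  x_2 = (11 - (4)·0.000 - (2)·0.000 - (1)·0.000) / (8) = 1.375
  x_3 = (7 - (-3)·0.000 - (-3)·1.375 - (4)·0.000) / (13) = 0.856
  x_4 = (-1 - (1)·0.000 - (2)·1.375 - (-4)·0.856) / (8) = -0.041
Iteration 2:
  x_1 = (0 - (4)·1.375 - (2)·0.856 - (1)·-0.041) / (8) = -0.896
  x_2 = (11 - (4)·-0.896 - (2)·0.856 - (1)·-0.041) / (8) = 1.614
  x_3 = (7 - (-3)·-0.896 - (-3)·1.614 - (4)·-0.041) / (13) = 0.717
  x_4 = (-1 - (1)·-0.896 - (2)·1.614 - (-4)·0.717) / (8) = -0.058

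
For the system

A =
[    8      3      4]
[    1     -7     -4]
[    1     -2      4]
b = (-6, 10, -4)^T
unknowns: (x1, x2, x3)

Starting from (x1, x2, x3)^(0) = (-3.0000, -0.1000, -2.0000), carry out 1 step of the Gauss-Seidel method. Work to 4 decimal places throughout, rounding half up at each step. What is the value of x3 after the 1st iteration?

-1.1942

Iteration 1:
  x1 = (-6 - (3)·-0.1000 - (4)·-2.0000) / (8) = 0.2875
  x2 = (10 - (1)·0.2875 - (-4)·-2.0000) / (-7) = -0.2446
  x3 = (-4 - (1)·0.2875 - (-2)·-0.2446) / (4) = -1.1942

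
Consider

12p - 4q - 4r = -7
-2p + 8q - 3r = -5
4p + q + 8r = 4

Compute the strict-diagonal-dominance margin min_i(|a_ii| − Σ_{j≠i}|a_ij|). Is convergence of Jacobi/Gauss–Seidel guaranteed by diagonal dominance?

3

row 1: |12| − (4+4) = 4
row 2: |8| − (2+3) = 3
row 3: |8| − (4+1) = 3
minimum over rows = 3 → strictly diagonally dominant (convergence guaranteed)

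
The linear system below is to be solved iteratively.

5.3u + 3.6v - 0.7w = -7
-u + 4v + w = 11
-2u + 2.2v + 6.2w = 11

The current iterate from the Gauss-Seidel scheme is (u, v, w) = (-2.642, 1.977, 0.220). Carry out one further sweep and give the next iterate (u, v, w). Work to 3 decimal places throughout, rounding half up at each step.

(-2.635, 2.036, 0.202)

One sweep:
  u = (-7 - (3.6)·1.977 - (-0.7)·0.220) / (5.3) = -2.635
  v = (11 - (-1)·-2.635 - (1)·0.220) / (4) = 2.036
  w = (11 - (-2)·-2.635 - (2.2)·2.036) / (6.2) = 0.202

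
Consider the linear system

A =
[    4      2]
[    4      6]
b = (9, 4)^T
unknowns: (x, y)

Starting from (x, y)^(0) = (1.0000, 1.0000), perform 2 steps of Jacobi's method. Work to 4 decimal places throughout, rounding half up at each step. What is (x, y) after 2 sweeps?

(2.2500, -0.5000)

Iteration 1:
  x = (9 - (2)·1.0000) / (4) = 1.7500
  y = (4 - (4)·1.0000) / (6) = 0.0000
Iteration 2:
  x = (9 - (2)·0.0000) / (4) = 2.2500
  y = (4 - (4)·1.7500) / (6) = -0.5000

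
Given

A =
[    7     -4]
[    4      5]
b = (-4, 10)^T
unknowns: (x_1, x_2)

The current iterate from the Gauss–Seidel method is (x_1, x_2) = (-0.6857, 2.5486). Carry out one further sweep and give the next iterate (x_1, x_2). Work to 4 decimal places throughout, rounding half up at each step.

(0.8849, 1.2921)

One sweep:
  x_1 = (-4 - (-4)·2.5486) / (7) = 0.8849
  x_2 = (10 - (4)·0.8849) / (5) = 1.2921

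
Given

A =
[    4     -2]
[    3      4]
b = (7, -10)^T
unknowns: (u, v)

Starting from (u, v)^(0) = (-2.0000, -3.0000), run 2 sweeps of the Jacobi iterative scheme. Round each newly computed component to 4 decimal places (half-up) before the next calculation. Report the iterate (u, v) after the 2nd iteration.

(1.2500, -2.6875)

Iteration 1:
  u = (7 - (-2)·-3.0000) / (4) = 0.2500
  v = (-10 - (3)·-2.0000) / (4) = -1.0000
Iteration 2:
  u = (7 - (-2)·-1.0000) / (4) = 1.2500
  v = (-10 - (3)·0.2500) / (4) = -2.6875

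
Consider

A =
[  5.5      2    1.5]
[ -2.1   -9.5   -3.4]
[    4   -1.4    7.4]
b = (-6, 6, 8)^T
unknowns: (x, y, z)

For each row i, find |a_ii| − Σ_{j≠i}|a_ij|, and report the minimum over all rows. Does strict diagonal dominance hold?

row 1: |5.5| − (2+1.5) = 2
row 2: |-9.5| − (2.1+3.4) = 4
row 3: |7.4| − (4+1.4) = 2
minimum over rows = 2 → strictly diagonally dominant (convergence guaranteed)

2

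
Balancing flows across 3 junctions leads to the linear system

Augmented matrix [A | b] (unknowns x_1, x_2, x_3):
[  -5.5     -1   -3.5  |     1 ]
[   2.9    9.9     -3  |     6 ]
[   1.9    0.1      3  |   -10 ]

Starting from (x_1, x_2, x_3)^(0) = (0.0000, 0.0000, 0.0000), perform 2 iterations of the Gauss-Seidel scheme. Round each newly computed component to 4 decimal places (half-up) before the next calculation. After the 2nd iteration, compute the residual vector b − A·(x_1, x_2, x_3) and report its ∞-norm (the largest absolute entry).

5.6746

Iteration 1:
  x_1 = (1 - (-1)·0.0000 - (-3.5)·0.0000) / (-5.5) = -0.1818
  x_2 = (6 - (2.9)·-0.1818 - (-3)·0.0000) / (9.9) = 0.6593
  x_3 = (-10 - (1.9)·-0.1818 - (0.1)·0.6593) / (3) = -3.2402
Iteration 2:
  x_1 = (1 - (-1)·0.6593 - (-3.5)·-3.2402) / (-5.5) = 1.7603
  x_2 = (6 - (2.9)·1.7603 - (-3)·-3.2402) / (9.9) = -0.8915
  x_3 = (-10 - (1.9)·1.7603 - (0.1)·-0.8915) / (3) = -4.4185
Residual b − A·x = (-5.6746, -3.5345, 0.0001); ∞-norm = 5.6746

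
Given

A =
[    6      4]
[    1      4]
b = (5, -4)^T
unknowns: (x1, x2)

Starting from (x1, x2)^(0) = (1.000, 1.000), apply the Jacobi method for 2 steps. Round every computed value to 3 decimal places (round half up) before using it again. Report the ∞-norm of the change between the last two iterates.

Iteration 1:
  x1 = (5 - (4)·1.000) / (6) = 0.167
  x2 = (-4 - (1)·1.000) / (4) = -1.250
Iteration 2:
  x1 = (5 - (4)·-1.250) / (6) = 1.667
  x2 = (-4 - (1)·0.167) / (4) = -1.042
Change: (1.500, 0.208) → max |·| = 1.500

1.500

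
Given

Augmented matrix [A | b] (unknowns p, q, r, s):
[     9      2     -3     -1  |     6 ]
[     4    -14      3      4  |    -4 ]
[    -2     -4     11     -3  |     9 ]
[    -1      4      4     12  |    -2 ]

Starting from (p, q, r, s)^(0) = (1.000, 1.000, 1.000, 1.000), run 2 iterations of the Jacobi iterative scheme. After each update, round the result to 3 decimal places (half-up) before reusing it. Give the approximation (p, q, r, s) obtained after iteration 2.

Iteration 1:
  p = (6 - (2)·1.000 - (-3)·1.000 - (-1)·1.000) / (9) = 0.889
  q = (-4 - (4)·1.000 - (3)·1.000 - (4)·1.000) / (-14) = 1.071
  r = (9 - (-2)·1.000 - (-4)·1.000 - (-3)·1.000) / (11) = 1.636
  s = (-2 - (-1)·1.000 - (4)·1.000 - (4)·1.000) / (12) = -0.750
Iteration 2:
  p = (6 - (2)·1.071 - (-3)·1.636 - (-1)·-0.750) / (9) = 0.891
  q = (-4 - (4)·0.889 - (3)·1.636 - (4)·-0.750) / (-14) = 0.676
  r = (9 - (-2)·0.889 - (-4)·1.071 - (-3)·-0.750) / (11) = 1.165
  s = (-2 - (-1)·0.889 - (4)·1.071 - (4)·1.636) / (12) = -0.995

(0.891, 0.676, 1.165, -0.995)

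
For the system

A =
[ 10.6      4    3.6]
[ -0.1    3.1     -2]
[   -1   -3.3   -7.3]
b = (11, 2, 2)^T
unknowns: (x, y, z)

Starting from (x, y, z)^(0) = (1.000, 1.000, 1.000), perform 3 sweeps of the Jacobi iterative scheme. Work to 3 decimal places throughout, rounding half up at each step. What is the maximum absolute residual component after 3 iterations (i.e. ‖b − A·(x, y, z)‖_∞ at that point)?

1.662

Iteration 1:
  x = (11 - (4)·1.000 - (3.6)·1.000) / (10.6) = 0.321
  y = (2 - (-0.1)·1.000 - (-2)·1.000) / (3.1) = 1.323
  z = (2 - (-1)·1.000 - (-3.3)·1.000) / (-7.3) = -0.863
Iteration 2:
  x = (11 - (4)·1.323 - (3.6)·-0.863) / (10.6) = 0.832
  y = (2 - (-0.1)·0.321 - (-2)·-0.863) / (3.1) = 0.099
  z = (2 - (-1)·0.321 - (-3.3)·1.323) / (-7.3) = -0.916
Iteration 3:
  x = (11 - (4)·0.099 - (3.6)·-0.916) / (10.6) = 1.311
  y = (2 - (-0.1)·0.832 - (-2)·-0.916) / (3.1) = 0.081
  z = (2 - (-1)·0.832 - (-3.3)·0.099) / (-7.3) = -0.433
Residual b − A·x = (-1.662, 1.014, 0.417); ∞-norm = 1.662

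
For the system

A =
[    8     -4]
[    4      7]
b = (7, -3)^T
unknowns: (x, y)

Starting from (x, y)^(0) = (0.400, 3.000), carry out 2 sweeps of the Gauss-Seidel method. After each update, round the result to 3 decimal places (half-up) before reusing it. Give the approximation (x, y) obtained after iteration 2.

Iteration 1:
  x = (7 - (-4)·3.000) / (8) = 2.375
  y = (-3 - (4)·2.375) / (7) = -1.786
Iteration 2:
  x = (7 - (-4)·-1.786) / (8) = -0.018
  y = (-3 - (4)·-0.018) / (7) = -0.418

(-0.018, -0.418)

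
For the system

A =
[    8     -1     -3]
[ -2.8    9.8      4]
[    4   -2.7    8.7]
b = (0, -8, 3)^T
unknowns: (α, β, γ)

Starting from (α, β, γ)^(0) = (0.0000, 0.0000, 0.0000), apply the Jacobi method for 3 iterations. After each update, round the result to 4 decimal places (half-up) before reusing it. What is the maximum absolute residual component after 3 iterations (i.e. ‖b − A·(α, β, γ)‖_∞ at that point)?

0.7510

Iteration 1:
  α = (0 - (-1)·0.0000 - (-3)·0.0000) / (8) = 0.0000
  β = (-8 - (-2.8)·0.0000 - (4)·0.0000) / (9.8) = -0.8163
  γ = (3 - (4)·0.0000 - (-2.7)·0.0000) / (8.7) = 0.3448
Iteration 2:
  α = (0 - (-1)·-0.8163 - (-3)·0.3448) / (8) = 0.0273
  β = (-8 - (-2.8)·0.0000 - (4)·0.3448) / (9.8) = -0.9571
  γ = (3 - (4)·0.0000 - (-2.7)·-0.8163) / (8.7) = 0.0915
Iteration 3:
  α = (0 - (-1)·-0.9571 - (-3)·0.0915) / (8) = -0.0853
  β = (-8 - (-2.8)·0.0273 - (4)·0.0915) / (9.8) = -0.8459
  γ = (3 - (4)·0.0273 - (-2.7)·-0.9571) / (8.7) = 0.0352
Residual b − A·x = (-0.0579, -0.0898, 0.7510); ∞-norm = 0.7510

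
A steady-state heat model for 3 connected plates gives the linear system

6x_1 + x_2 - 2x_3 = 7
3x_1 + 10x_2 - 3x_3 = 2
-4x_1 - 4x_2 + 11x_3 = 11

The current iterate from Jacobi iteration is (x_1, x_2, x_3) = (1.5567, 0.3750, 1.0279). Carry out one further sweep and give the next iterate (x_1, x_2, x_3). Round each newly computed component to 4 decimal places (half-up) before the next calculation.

One sweep:
  x_1 = (7 - (1)·0.3750 - (-2)·1.0279) / (6) = 1.4468
  x_2 = (2 - (3)·1.5567 - (-3)·1.0279) / (10) = 0.0414
  x_3 = (11 - (-4)·1.5567 - (-4)·0.3750) / (11) = 1.7024

(1.4468, 0.0414, 1.7024)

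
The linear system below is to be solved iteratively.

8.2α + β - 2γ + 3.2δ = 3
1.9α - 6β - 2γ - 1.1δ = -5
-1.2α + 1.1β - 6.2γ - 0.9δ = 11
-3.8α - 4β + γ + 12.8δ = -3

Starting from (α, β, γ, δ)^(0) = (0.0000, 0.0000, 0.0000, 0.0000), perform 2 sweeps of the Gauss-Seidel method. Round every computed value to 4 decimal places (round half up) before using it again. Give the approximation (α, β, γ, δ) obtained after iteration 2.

Iteration 1:
  α = (3 - (1)·0.0000 - (-2)·0.0000 - (3.2)·0.0000) / (8.2) = 0.3659
  β = (-5 - (1.9)·0.3659 - (-2)·0.0000 - (-1.1)·0.0000) / (-6) = 0.9492
  γ = (11 - (-1.2)·0.3659 - (1.1)·0.9492 - (-0.9)·0.0000) / (-6.2) = -1.6766
  δ = (-3 - (-3.8)·0.3659 - (-4)·0.9492 - (1)·-1.6766) / (12.8) = 0.3019
Iteration 2:
  α = (3 - (1)·0.9492 - (-2)·-1.6766 - (3.2)·0.3019) / (8.2) = -0.2766
  β = (-5 - (1.9)·-0.2766 - (-2)·-1.6766 - (-1.1)·0.3019) / (-6) = 1.2493
  γ = (11 - (-1.2)·-0.2766 - (1.1)·1.2493 - (-0.9)·0.3019) / (-6.2) = -1.5428
  δ = (-3 - (-3.8)·-0.2766 - (-4)·1.2493 - (1)·-1.5428) / (12.8) = 0.1944

(-0.2766, 1.2493, -1.5428, 0.1944)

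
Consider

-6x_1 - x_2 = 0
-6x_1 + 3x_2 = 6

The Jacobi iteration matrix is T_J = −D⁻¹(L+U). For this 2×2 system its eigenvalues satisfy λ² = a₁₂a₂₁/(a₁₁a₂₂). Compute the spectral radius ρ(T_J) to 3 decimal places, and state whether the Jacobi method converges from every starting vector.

a₁₂a₂₁/(a₁₁a₂₂) = (-1)·(-6) / ((-6)·(3)) = -0.333333
ρ = √|-0.333333| = √0.333333 = 0.577
ρ < 1, so Jacobi converges

0.577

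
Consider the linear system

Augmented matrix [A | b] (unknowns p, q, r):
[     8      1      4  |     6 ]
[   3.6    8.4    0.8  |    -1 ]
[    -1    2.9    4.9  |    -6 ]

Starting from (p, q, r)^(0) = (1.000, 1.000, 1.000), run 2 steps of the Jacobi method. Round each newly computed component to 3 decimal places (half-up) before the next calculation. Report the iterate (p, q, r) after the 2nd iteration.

(1.636, -0.019, -0.818)

Iteration 1:
  p = (6 - (1)·1.000 - (4)·1.000) / (8) = 0.125
  q = (-1 - (3.6)·1.000 - (0.8)·1.000) / (8.4) = -0.643
  r = (-6 - (-1)·1.000 - (2.9)·1.000) / (4.9) = -1.612
Iteration 2:
  p = (6 - (1)·-0.643 - (4)·-1.612) / (8) = 1.636
  q = (-1 - (3.6)·0.125 - (0.8)·-1.612) / (8.4) = -0.019
  r = (-6 - (-1)·0.125 - (2.9)·-0.643) / (4.9) = -0.818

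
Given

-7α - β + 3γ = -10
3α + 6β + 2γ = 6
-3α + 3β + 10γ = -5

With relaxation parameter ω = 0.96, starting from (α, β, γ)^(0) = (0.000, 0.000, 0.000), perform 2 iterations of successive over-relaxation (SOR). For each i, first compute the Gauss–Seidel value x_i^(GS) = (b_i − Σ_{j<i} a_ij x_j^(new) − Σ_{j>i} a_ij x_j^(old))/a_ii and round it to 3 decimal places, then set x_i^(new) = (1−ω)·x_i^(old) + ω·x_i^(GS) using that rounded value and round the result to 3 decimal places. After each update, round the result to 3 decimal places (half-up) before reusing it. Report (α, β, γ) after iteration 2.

Iteration 1:
  α: GS value = (-10 - (-1)·0.000 - (3)·0.000) / (-7) = 1.429;  α ← (1−ω)·0.000 + ω·1.429 = 1.372
  β: GS value = (6 - (3)·1.372 - (2)·0.000) / (6) = 0.314;  β ← (1−ω)·0.000 + ω·0.314 = 0.301
  γ: GS value = (-5 - (-3)·1.372 - (3)·0.301) / (10) = -0.179;  γ ← (1−ω)·0.000 + ω·-0.179 = -0.172
Iteration 2:
  α: GS value = (-10 - (-1)·0.301 - (3)·-0.172) / (-7) = 1.312;  α ← (1−ω)·1.372 + ω·1.312 = 1.314
  β: GS value = (6 - (3)·1.314 - (2)·-0.172) / (6) = 0.400;  β ← (1−ω)·0.301 + ω·0.400 = 0.396
  γ: GS value = (-5 - (-3)·1.314 - (3)·0.396) / (10) = -0.225;  γ ← (1−ω)·-0.172 + ω·-0.225 = -0.223

(1.314, 0.396, -0.223)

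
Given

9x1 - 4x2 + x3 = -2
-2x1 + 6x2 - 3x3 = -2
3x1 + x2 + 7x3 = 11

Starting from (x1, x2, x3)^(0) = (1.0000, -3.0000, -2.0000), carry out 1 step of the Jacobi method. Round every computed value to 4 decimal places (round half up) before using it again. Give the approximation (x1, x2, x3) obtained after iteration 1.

Iteration 1:
  x1 = (-2 - (-4)·-3.0000 - (1)·-2.0000) / (9) = -1.3333
  x2 = (-2 - (-2)·1.0000 - (-3)·-2.0000) / (6) = -1.0000
  x3 = (11 - (3)·1.0000 - (1)·-3.0000) / (7) = 1.5714

(-1.3333, -1.0000, 1.5714)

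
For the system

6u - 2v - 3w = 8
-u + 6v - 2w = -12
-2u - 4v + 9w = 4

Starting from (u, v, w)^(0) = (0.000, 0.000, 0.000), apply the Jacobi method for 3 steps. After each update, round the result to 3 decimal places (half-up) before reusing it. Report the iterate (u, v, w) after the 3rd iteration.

Iteration 1:
  u = (8 - (-2)·0.000 - (-3)·0.000) / (6) = 1.333
  v = (-12 - (-1)·0.000 - (-2)·0.000) / (6) = -2.000
  w = (4 - (-2)·0.000 - (-4)·0.000) / (9) = 0.444
Iteration 2:
  u = (8 - (-2)·-2.000 - (-3)·0.444) / (6) = 0.889
  v = (-12 - (-1)·1.333 - (-2)·0.444) / (6) = -1.630
  w = (4 - (-2)·1.333 - (-4)·-2.000) / (9) = -0.148
Iteration 3:
  u = (8 - (-2)·-1.630 - (-3)·-0.148) / (6) = 0.716
  v = (-12 - (-1)·0.889 - (-2)·-0.148) / (6) = -1.901
  w = (4 - (-2)·0.889 - (-4)·-1.630) / (9) = -0.082

(0.716, -1.901, -0.082)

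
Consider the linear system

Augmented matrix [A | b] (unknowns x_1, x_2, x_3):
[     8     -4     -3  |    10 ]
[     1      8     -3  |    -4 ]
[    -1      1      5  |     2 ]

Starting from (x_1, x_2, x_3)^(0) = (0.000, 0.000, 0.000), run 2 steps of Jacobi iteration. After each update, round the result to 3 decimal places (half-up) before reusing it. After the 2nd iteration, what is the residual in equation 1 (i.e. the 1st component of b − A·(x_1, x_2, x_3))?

1.026

Iteration 1:
  x_1 = (10 - (-4)·0.000 - (-3)·0.000) / (8) = 1.250
  x_2 = (-4 - (1)·0.000 - (-3)·0.000) / (8) = -0.500
  x_3 = (2 - (-1)·0.000 - (1)·0.000) / (5) = 0.400
Iteration 2:
  x_1 = (10 - (-4)·-0.500 - (-3)·0.400) / (8) = 1.150
  x_2 = (-4 - (1)·1.250 - (-3)·0.400) / (8) = -0.506
  x_3 = (2 - (-1)·1.250 - (1)·-0.500) / (5) = 0.750
Residual b − A·x = (1.026, 1.148, -0.094)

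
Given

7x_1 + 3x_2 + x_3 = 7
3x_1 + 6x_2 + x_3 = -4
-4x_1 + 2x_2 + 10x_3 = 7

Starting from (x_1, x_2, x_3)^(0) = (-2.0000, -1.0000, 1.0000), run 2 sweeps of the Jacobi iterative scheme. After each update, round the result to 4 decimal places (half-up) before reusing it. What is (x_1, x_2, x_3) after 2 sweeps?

Iteration 1:
  x_1 = (7 - (3)·-1.0000 - (1)·1.0000) / (7) = 1.2857
  x_2 = (-4 - (3)·-2.0000 - (1)·1.0000) / (6) = 0.1667
  x_3 = (7 - (-4)·-2.0000 - (2)·-1.0000) / (10) = 0.1000
Iteration 2:
  x_1 = (7 - (3)·0.1667 - (1)·0.1000) / (7) = 0.9143
  x_2 = (-4 - (3)·1.2857 - (1)·0.1000) / (6) = -1.3262
  x_3 = (7 - (-4)·1.2857 - (2)·0.1667) / (10) = 1.1809

(0.9143, -1.3262, 1.1809)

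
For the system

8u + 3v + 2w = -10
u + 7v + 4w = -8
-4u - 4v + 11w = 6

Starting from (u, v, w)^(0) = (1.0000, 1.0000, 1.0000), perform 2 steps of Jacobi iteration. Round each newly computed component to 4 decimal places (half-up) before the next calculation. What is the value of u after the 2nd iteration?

Iteration 1:
  u = (-10 - (3)·1.0000 - (2)·1.0000) / (8) = -1.8750
  v = (-8 - (1)·1.0000 - (4)·1.0000) / (7) = -1.8571
  w = (6 - (-4)·1.0000 - (-4)·1.0000) / (11) = 1.2727
Iteration 2:
  u = (-10 - (3)·-1.8571 - (2)·1.2727) / (8) = -0.8718
  v = (-8 - (1)·-1.8750 - (4)·1.2727) / (7) = -1.6023
  w = (6 - (-4)·-1.8750 - (-4)·-1.8571) / (11) = -0.8117

-0.8718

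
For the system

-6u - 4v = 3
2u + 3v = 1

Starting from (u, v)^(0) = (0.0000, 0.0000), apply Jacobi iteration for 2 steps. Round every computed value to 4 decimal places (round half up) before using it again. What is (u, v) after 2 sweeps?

Iteration 1:
  u = (3 - (-4)·0.0000) / (-6) = -0.5000
  v = (1 - (2)·0.0000) / (3) = 0.3333
Iteration 2:
  u = (3 - (-4)·0.3333) / (-6) = -0.7222
  v = (1 - (2)·-0.5000) / (3) = 0.6667

(-0.7222, 0.6667)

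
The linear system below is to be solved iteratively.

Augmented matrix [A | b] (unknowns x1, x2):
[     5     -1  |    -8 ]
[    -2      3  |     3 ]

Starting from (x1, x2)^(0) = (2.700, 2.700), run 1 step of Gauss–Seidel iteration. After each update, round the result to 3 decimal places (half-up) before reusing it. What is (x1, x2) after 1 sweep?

(-1.060, 0.293)

Iteration 1:
  x1 = (-8 - (-1)·2.700) / (5) = -1.060
  x2 = (3 - (-2)·-1.060) / (3) = 0.293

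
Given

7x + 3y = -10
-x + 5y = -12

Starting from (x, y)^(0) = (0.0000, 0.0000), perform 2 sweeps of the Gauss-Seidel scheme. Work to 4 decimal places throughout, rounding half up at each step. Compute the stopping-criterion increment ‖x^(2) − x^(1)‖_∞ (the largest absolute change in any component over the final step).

Iteration 1:
  x = (-10 - (3)·0.0000) / (7) = -1.4286
  y = (-12 - (-1)·-1.4286) / (5) = -2.6857
Iteration 2:
  x = (-10 - (3)·-2.6857) / (7) = -0.2776
  y = (-12 - (-1)·-0.2776) / (5) = -2.4555
Change: (1.1510, 0.2302) → max |·| = 1.1510

1.1510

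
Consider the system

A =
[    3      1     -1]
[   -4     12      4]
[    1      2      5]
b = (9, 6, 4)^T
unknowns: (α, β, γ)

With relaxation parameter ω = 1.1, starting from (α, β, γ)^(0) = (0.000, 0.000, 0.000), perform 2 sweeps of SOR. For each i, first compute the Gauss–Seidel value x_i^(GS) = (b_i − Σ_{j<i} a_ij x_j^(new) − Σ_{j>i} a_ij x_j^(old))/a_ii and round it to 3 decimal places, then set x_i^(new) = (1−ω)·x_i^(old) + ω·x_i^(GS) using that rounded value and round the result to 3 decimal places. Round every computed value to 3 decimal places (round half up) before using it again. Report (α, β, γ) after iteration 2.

(2.098, 1.371, -0.123)

Iteration 1:
  α: GS value = (9 - (1)·0.000 - (-1)·0.000) / (3) = 3.000;  α ← (1−ω)·0.000 + ω·3.000 = 3.300
  β: GS value = (6 - (-4)·3.300 - (4)·0.000) / (12) = 1.600;  β ← (1−ω)·0.000 + ω·1.600 = 1.760
  γ: GS value = (4 - (1)·3.300 - (2)·1.760) / (5) = -0.564;  γ ← (1−ω)·0.000 + ω·-0.564 = -0.620
Iteration 2:
  α: GS value = (9 - (1)·1.760 - (-1)·-0.620) / (3) = 2.207;  α ← (1−ω)·3.300 + ω·2.207 = 2.098
  β: GS value = (6 - (-4)·2.098 - (4)·-0.620) / (12) = 1.406;  β ← (1−ω)·1.760 + ω·1.406 = 1.371
  γ: GS value = (4 - (1)·2.098 - (2)·1.371) / (5) = -0.168;  γ ← (1−ω)·-0.620 + ω·-0.168 = -0.123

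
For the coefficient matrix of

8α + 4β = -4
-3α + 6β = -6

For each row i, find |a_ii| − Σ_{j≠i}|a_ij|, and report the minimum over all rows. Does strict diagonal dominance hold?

3

row 1: |8| − (4) = 4
row 2: |6| − (3) = 3
minimum over rows = 3 → strictly diagonally dominant (convergence guaranteed)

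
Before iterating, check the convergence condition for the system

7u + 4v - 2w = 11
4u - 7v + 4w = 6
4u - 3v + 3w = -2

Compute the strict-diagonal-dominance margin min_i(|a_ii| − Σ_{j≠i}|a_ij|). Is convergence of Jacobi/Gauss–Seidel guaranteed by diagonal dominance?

-4

row 1: |7| − (4+2) = 1
row 2: |-7| − (4+4) = -1
row 3: |3| − (4+3) = -4
minimum over rows = -4 → not strictly diagonally dominant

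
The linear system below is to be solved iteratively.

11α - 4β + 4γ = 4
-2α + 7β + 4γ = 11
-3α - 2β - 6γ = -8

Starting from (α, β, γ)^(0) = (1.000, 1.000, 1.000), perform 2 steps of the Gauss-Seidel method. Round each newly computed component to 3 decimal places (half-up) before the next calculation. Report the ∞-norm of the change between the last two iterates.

Iteration 1:
  α = (4 - (-4)·1.000 - (4)·1.000) / (11) = 0.364
  β = (11 - (-2)·0.364 - (4)·1.000) / (7) = 1.104
  γ = (-8 - (-3)·0.364 - (-2)·1.104) / (-6) = 0.783
Iteration 2:
  α = (4 - (-4)·1.104 - (4)·0.783) / (11) = 0.480
  β = (11 - (-2)·0.480 - (4)·0.783) / (7) = 1.261
  γ = (-8 - (-3)·0.480 - (-2)·1.261) / (-6) = 0.673
Change: (0.116, 0.157, -0.110) → max |·| = 0.157

0.157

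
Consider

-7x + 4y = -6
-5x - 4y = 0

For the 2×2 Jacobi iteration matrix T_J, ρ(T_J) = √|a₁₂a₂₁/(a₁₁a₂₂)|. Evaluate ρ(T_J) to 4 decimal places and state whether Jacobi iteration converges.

a₁₂a₂₁/(a₁₁a₂₂) = (4)·(-5) / ((-7)·(-4)) = -0.714286
ρ = √|-0.714286| = √0.714286 = 0.8452
ρ < 1, so Jacobi converges

0.8452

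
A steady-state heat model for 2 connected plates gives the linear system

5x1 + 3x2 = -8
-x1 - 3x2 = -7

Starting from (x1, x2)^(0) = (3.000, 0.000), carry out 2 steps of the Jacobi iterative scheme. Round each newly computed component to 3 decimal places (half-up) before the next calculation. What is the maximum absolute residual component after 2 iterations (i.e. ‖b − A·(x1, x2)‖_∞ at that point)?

4.601

Iteration 1:
  x1 = (-8 - (3)·0.000) / (5) = -1.600
  x2 = (-7 - (-1)·3.000) / (-3) = 1.333
Iteration 2:
  x1 = (-8 - (3)·1.333) / (5) = -2.400
  x2 = (-7 - (-1)·-1.600) / (-3) = 2.867
Residual b − A·x = (-4.601, -0.799); ∞-norm = 4.601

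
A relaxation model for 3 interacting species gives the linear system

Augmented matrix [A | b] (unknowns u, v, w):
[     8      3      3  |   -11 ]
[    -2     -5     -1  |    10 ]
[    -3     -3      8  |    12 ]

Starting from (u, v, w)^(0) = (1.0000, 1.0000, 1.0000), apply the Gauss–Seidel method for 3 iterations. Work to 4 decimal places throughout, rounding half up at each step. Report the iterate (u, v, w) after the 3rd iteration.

Iteration 1:
  u = (-11 - (3)·1.0000 - (3)·1.0000) / (8) = -2.1250
  v = (10 - (-2)·-2.1250 - (-1)·1.0000) / (-5) = -1.3500
  w = (12 - (-3)·-2.1250 - (-3)·-1.3500) / (8) = 0.1969
Iteration 2:
  u = (-11 - (3)·-1.3500 - (3)·0.1969) / (8) = -0.9426
  v = (10 - (-2)·-0.9426 - (-1)·0.1969) / (-5) = -1.6623
  w = (12 - (-3)·-0.9426 - (-3)·-1.6623) / (8) = 0.5232
Iteration 3:
  u = (-11 - (3)·-1.6623 - (3)·0.5232) / (8) = -0.9478
  v = (10 - (-2)·-0.9478 - (-1)·0.5232) / (-5) = -1.7255
  w = (12 - (-3)·-0.9478 - (-3)·-1.7255) / (8) = 0.4975

(-0.9478, -1.7255, 0.4975)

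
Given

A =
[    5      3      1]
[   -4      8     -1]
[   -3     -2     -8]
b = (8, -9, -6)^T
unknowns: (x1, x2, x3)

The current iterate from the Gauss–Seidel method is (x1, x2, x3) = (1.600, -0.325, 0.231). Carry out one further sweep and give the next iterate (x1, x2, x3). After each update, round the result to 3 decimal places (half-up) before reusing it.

One sweep:
  x1 = (8 - (3)·-0.325 - (1)·0.231) / (5) = 1.749
  x2 = (-9 - (-4)·1.749 - (-1)·0.231) / (8) = -0.222
  x3 = (-6 - (-3)·1.749 - (-2)·-0.222) / (-8) = 0.150

(1.749, -0.222, 0.150)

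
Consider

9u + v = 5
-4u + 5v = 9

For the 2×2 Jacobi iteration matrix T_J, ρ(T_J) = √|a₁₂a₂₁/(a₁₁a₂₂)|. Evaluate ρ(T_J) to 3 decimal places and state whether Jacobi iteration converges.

0.298

a₁₂a₂₁/(a₁₁a₂₂) = (1)·(-4) / ((9)·(5)) = -0.088889
ρ = √|-0.088889| = √0.088889 = 0.298
ρ < 1, so Jacobi converges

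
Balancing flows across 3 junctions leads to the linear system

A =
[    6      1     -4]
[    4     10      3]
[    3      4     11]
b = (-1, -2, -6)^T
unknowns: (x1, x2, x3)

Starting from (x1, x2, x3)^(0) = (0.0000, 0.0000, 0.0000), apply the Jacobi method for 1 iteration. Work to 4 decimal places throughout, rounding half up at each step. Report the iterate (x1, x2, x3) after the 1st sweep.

Iteration 1:
  x1 = (-1 - (1)·0.0000 - (-4)·0.0000) / (6) = -0.1667
  x2 = (-2 - (4)·0.0000 - (3)·0.0000) / (10) = -0.2000
  x3 = (-6 - (3)·0.0000 - (4)·0.0000) / (11) = -0.5455

(-0.1667, -0.2000, -0.5455)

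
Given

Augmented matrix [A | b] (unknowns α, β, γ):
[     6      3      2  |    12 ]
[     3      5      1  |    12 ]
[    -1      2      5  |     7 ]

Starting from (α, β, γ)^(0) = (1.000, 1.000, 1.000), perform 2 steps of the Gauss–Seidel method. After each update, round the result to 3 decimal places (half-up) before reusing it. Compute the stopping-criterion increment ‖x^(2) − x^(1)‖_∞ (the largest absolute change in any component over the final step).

Iteration 1:
  α = (12 - (3)·1.000 - (2)·1.000) / (6) = 1.167
  β = (12 - (3)·1.167 - (1)·1.000) / (5) = 1.500
  γ = (7 - (-1)·1.167 - (2)·1.500) / (5) = 1.033
Iteration 2:
  α = (12 - (3)·1.500 - (2)·1.033) / (6) = 0.906
  β = (12 - (3)·0.906 - (1)·1.033) / (5) = 1.650
  γ = (7 - (-1)·0.906 - (2)·1.650) / (5) = 0.921
Change: (-0.261, 0.150, -0.112) → max |·| = 0.261

0.261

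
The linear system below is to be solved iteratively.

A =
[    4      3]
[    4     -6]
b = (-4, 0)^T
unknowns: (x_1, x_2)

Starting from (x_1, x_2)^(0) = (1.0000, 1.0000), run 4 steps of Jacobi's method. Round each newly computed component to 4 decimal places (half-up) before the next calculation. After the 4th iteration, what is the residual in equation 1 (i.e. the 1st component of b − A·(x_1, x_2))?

Iteration 1:
  x_1 = (-4 - (3)·1.0000) / (4) = -1.7500
  x_2 = (0 - (4)·1.0000) / (-6) = 0.6667
Iteration 2:
  x_1 = (-4 - (3)·0.6667) / (4) = -1.5000
  x_2 = (0 - (4)·-1.7500) / (-6) = -1.1667
Iteration 3:
  x_1 = (-4 - (3)·-1.1667) / (4) = -0.1250
  x_2 = (0 - (4)·-1.5000) / (-6) = -1.0000
Iteration 4:
  x_1 = (-4 - (3)·-1.0000) / (4) = -0.2500
  x_2 = (0 - (4)·-0.1250) / (-6) = -0.0833
Residual b − A·x = (-2.7501, 0.5002)

-2.7501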